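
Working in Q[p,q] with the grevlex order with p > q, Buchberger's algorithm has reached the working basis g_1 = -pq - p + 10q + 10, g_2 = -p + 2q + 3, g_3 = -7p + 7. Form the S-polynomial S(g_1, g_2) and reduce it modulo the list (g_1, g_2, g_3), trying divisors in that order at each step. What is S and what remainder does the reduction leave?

S(g_1, g_2) = 2q^2 + p - 7q - 10; remainder on division = 2q^2 - 5q - 7.

lcm(LM(g_1), LM(g_2)) = pq.
S = (lcm/LT(g_1))·g_1 − (lcm/LT(g_2))·g_2 = 2q^2 + p - 7q - 10.
Reduce S modulo (g_1, g_2, g_3) in that order:
  leading term q^2: no divisor's leading term divides it; move 2q^2 to the remainder.
  leading term p: subtract (-1)·g_2 from p - 7q - 10 → -5q - 7
  leading term q: no divisor's leading term divides it; move -5q to the remainder.
  leading term 1: no divisor's leading term divides it; move -7 to the remainder.
The remainder 2q^2 - 5q - 7 is nonzero, so it would be added as the next basis element.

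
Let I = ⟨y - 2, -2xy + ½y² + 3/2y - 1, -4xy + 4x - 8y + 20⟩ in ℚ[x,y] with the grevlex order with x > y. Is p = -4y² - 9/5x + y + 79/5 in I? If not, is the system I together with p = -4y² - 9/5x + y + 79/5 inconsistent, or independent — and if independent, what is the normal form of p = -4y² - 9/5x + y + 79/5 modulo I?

First compute the reduced Gröbner basis of I by Buchberger's algorithm.
f_1 = y - 2, LT = y.
f_2 = -2xy + ½y² + 3/2y - 1, LT = xy.
f_3 = -4xy + 4x - 8y + 20, LT = xy.

S(f_1,f_2): lcm = xy. S = ¼y² - 2x + ¾y - ½.
  leading term y²: subtract (¼y)·f_1 from ¼y² - 2x + ¾y - ½ → -2x + 5/4y - ½
  leading term x: no divisor's leading term divides it; move -2x to the remainder.
  leading term y: subtract (5/4)·f_1 from 5/4y - ½ → 2
  leading term 1: no divisor's leading term divides it; move 2 to the remainder.
  remainder -2x + 2 ≠ 0; add h_4 = -2x + 2 to the basis.

The other S-polynomials (S(f_1,f_3), S(f_2,f_3), S(f_1,h_4), S(f_2,h_4), S(f_3,h_4)) all reduce to 0 modulo the current basis, so we have a Gröbner basis.
Inter-reduce: drop elements whose leading term is divisible by another's, tail-reduce, and make monic.
Reduced Gröbner basis: {x - 1, y - 2}.
Label its elements g_1 = x - 1, g_2 = y - 2.

Reduce p = -4y² - 9/5x + y + 79/5 modulo G:
  leading term y²: subtract (-4y)·g_2 from -4y² - 9/5x + y + 79/5 → -9/5x - 7y + 79/5
  leading term x: subtract (-9/5)·g_1 from -9/5x - 7y + 79/5 → -7y + 14
  leading term y: subtract (-7)·g_2 from -7y + 14 → 0
  normal form = 0.
Since the normal form is 0, p ∈ I.

-4y² - 9/5x + y + 79/5 lies in I (it reduces to 0).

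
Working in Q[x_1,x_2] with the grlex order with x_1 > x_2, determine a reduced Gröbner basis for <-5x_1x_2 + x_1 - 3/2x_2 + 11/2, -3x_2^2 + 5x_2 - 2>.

G = {x_2^2 - 5/3x_2 + 2/3, x_1 + 39/14x_2 - 53/14}

This is the nonlinear analogue of row-reducing a linear system.

f_1 = -5x_1x_2 + x_1 - 3/2x_2 + 11/2, LT = x_1x_2.
f_2 = -3x_2^2 + 5x_2 - 2, LT = x_2^2.

S(f_1,f_2): lcm = x_1x_2^2. S = 22/15x_1x_2 + 3/10x_2^2 - 2/3x_1 - 11/10x_2.
  reduce S modulo (f_1, f_2):
  remainder -28/75x_1 - 26/25x_2 + 106/75 ≠ 0; add g_3 = -28/75x_1 - 26/25x_2 + 106/75 to the basis.

The other S-polynomials (S(f_1,g_3), S(f_2,g_3)) all reduce to 0 modulo the current basis, so we have a Gröbner basis.
Inter-reduce: drop elements whose leading term is divisible by another's, tail-reduce, and make monic.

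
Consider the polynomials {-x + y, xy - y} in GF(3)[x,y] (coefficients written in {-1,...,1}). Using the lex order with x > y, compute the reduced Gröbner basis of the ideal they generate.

G = {x - y, y^2 - y}

f_1 = -x + y, LT = x.
f_2 = xy - y, LT = xy.

S(f_1,f_2): lcm = xy. S = -y^2 + y.
  reduce S modulo (f_1, f_2):
  remainder -y^2 + y ≠ 0; add g_3 = -y^2 + y to the basis.

The other S-polynomials (S(f_1,g_3), S(f_2,g_3)) all reduce to 0 modulo the current basis, so we have a Gröbner basis.
Inter-reduce: drop elements whose leading term is divisible by another's, tail-reduce, and make monic.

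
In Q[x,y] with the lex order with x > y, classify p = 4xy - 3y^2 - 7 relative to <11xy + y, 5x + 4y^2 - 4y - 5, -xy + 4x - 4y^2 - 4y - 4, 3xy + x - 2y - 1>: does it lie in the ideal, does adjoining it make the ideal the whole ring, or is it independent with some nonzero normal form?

Adjoining 4xy - 3y^2 - 7 makes the ideal the whole ring: the system is inconsistent.

First compute the reduced Gröbner basis of I by Buchberger's algorithm.
f_1 = 11xy + y, LT = xy.
f_2 = 5x + 4y^2 - 4y - 5, LT = x.
f_3 = -xy + 4x - 4y^2 - 4y - 4, LT = xy.
f_4 = 3xy + x - 2y - 1, LT = xy.

S(f_1,f_2): lcm = xy. S = -4/5y^3 + 4/5y^2 + 12/11y.
  leading term y^3: no divisor's leading term divides it; move -4/5y^3 to the remainder.
  leading term y^2: no divisor's leading term divides it; move 4/5y^2 to the remainder.
  leading term y: no divisor's leading term divides it; move 12/11y to the remainder.
  remainder -4/5y^3 + 4/5y^2 + 12/11y ≠ 0; add h_5 = -4/5y^3 + 4/5y^2 + 12/11y to the basis.

S(f_1,f_3): lcm = xy. S = 4x - 4y^2 - 43/11y - 4.
  leading term x: subtract (4/5)·f_2 from 4x - 4y^2 - 43/11y - 4 → -36/5y^2 - 39/55y
  leading term y^2: no divisor's leading term divides it; move -36/5y^2 to the remainder.
  leading term y: no divisor's leading term divides it; move -39/55y to the remainder.
  remainder -36/5y^2 - 39/55y ≠ 0; add h_6 = -36/5y^2 - 39/55y to the basis.

S(f_1,f_4): lcm = xy. S = -1/3x + 25/33y + 1/3.
  leading term x: subtract (-1/15)·f_2 from -1/3x + 25/33y + 1/3 → 4/15y^2 + 27/55y
  leading term y^2: subtract (-1/27)·h_6 from 4/15y^2 + 27/55y → 46/99y
  leading term y: no divisor's leading term divides it; move 46/99y to the remainder.
  remainder 46/99y ≠ 0; add h_7 = 46/99y to the basis.

S(f_2,f_3): lcm = xy. S = 4x + 4/5y^3 - 24/5y^2 - 5y - 4.
  leading term x: subtract (4/5)·f_2 from 4x + 4/5y^3 - 24/5y^2 - 5y - 4 → 4/5y^3 - 8y^2 - 9/5y
  leading term y^3: subtract (-1)·h_5 from 4/5y^3 - 8y^2 - 9/5y → -36/5y^2 - 39/55y
  leading term y^2: subtract (1)·h_6 from -36/5y^2 - 39/55y → 0
  remainder 0.

S(f_2,f_4): lcm = xy. S = -1/3x + 4/5y^3 - 4/5y^2 - 1/3y + 1/3.
  leading term x: subtract (-1/15)·f_2 from -1/3x + 4/5y^3 - 4/5y^2 - 1/3y + 1/3 → 4/5y^3 - 8/15y^2 - 3/5y
  leading term y^3: subtract (-1)·h_5 from 4/5y^3 - 8/15y^2 - 3/5y → 4/15y^2 + 27/55y
  leading term y^2: subtract (-1/27)·h_6 from 4/15y^2 + 27/55y → 46/99y
  leading term y: subtract (1)·h_7 from 46/99y → 0
  remainder 0.

S(f_3,f_4): lcm = xy. S = -13/3x + 4y^2 + 14/3y + 13/3.
  leading term x: subtract (-13/15)·f_2 from -13/3x + 4y^2 + 14/3y + 13/3 → 112/15y^2 + 6/5y
  leading term y^2: subtract (-28/27)·h_6 from 112/15y^2 + 6/5y → 46/99y
  leading term y: subtract (1)·h_7 from 46/99y → 0
  remainder 0.

S(f_1,h_5): lcm = xy^3. S = xy^2 + 15/11xy + 1/11y^3.
  leading term xy^2: subtract (1/11y)·f_1 from xy^2 + 15/11xy + 1/11y^3 → 15/11xy + 1/11y^3 - 1/11y^2
  leading term xy: subtract (15/121)·f_1 from 15/11xy + 1/11y^3 - 1/11y^2 → 1/11y^3 - 1/11y^2 - 15/121y
  leading term y^3: subtract (-5/44)·h_5 from 1/11y^3 - 1/11y^2 - 15/121y → 0
  remainder 0.

S(f_2,h_5): leading monomials are coprime, so the S-polynomial reduces to 0 (Buchberger's first criterion).
S(f_3,h_5): lcm = xy^3. S = -3xy^2 + 15/11xy + 4y^4 + 4y^3 + 4y^2.
  leading term xy^2: subtract (-3/11y)·f_1 from -3xy^2 + 15/11xy + 4y^4 + 4y^3 + 4y^2 → 15/11xy + 4y^4 + 4y^3 + 47/11y^2
  leading term xy: subtract (15/121)·f_1 from 15/11xy + 4y^4 + 4y^3 + 47/11y^2 → 4y^4 + 4y^3 + 47/11y^2 - 15/121y
  leading term y^4: subtract (-5y)·h_5 from 4y^4 + 4y^3 + 47/11y^2 - 15/121y → 8y^3 + 107/11y^2 - 15/121y
  leading term y^3: subtract (-10)·h_5 from 8y^3 + 107/11y^2 - 15/121y → 195/11y^2 + 1305/121y
  leading term y^2: subtract (-325/132)·h_6 from 195/11y^2 + 1305/121y → 4375/484y
  leading term y: subtract (39375/2024)·h_7 from 4375/484y → 0
  remainder 0.

S(f_4,h_5): lcm = xy^3. S = 4/3xy^2 + 15/11xy - 2/3y^3 - 1/3y^2.
  leading term xy^2: subtract (4/33y)·f_1 from 4/3xy^2 + 15/11xy - 2/3y^3 - 1/3y^2 → 15/11xy - 2/3y^3 - 5/11y^2
  leading term xy: subtract (15/121)·f_1 from 15/11xy - 2/3y^3 - 5/11y^2 → -2/3y^3 - 5/11y^2 - 15/121y
  leading term y^3: subtract (5/6)·h_5 from -2/3y^3 - 5/11y^2 - 15/121y → -37/33y^2 - 125/121y
  leading term y^2: subtract (185/1188)·h_6 from -37/33y^2 - 125/121y → -4019/4356y
  leading term y: subtract (-4019/2024)·h_7 from -4019/4356y → 0
  remainder 0.

S(f_1,h_6): lcm = xy^2. S = -13/132xy + 1/11y^2.
  leading term xy: subtract (-13/1452)·f_1 from -13/132xy + 1/11y^2 → 1/11y^2 + 13/1452y
  leading term y^2: subtract (-5/396)·h_6 from 1/11y^2 + 13/1452y → 0
  remainder 0.

S(f_2,h_6): leading monomials are coprime, so the S-polynomial reduces to 0 (Buchberger's first criterion).
S(f_3,h_6): lcm = xy^2. S = -541/132xy + 4y^3 + 4y^2 + 4y.
  leading term xy: subtract (-541/1452)·f_1 from -541/132xy + 4y^3 + 4y^2 + 4y → 4y^3 + 4y^2 + 6349/1452y
  leading term y^3: subtract (-5)·h_5 from 4y^3 + 4y^2 + 6349/1452y → 8y^2 + 14269/1452y
  leading term y^2: subtract (-10/9)·h_6 from 8y^2 + 14269/1452y → 4375/484y
  leading term y: subtract (39375/2024)·h_7 from 4375/484y → 0
  remainder 0.

S(f_4,h_6): lcm = xy^2. S = 31/132xy - 2/3y^2 - 1/3y.
  leading term xy: subtract (31/1452)·f_1 from 31/132xy - 2/3y^2 - 1/3y → -2/3y^2 - 515/1452y
  leading term y^2: subtract (5/54)·h_6 from -2/3y^2 - 515/1452y → -1259/4356y
  leading term y: subtract (-1259/2024)·h_7 from -1259/4356y → 0
  remainder 0.

S(h_5,h_6): lcm = y^3. S = -145/132y^2 - 15/11y.
  leading term y^2: subtract (725/4752)·h_6 from -145/132y^2 - 15/11y → -21875/17424y
  leading term y: subtract (-21875/8096)·h_7 from -21875/17424y → 0
  remainder 0.

S(f_1,h_7): lcm = xy. S = 1/11y.
  leading term y: subtract (9/46)·h_7 from 1/11y → 0
  remainder 0.

S(f_2,h_7): leading monomials are coprime, so the S-polynomial reduces to 0 (Buchberger's first criterion).
S(f_3,h_7): lcm = xy. S = -4x + 4y^2 + 4y + 4.
  leading term x: subtract (-4/5)·f_2 from -4x + 4y^2 + 4y + 4 → 36/5y^2 + 4/5y
  leading term y^2: subtract (-1)·h_6 from 36/5y^2 + 4/5y → 1/11y
  leading term y: subtract (9/46)·h_7 from 1/11y → 0
  remainder 0.

S(f_4,h_7): lcm = xy. S = 1/3x - 2/3y - 1/3.
  leading term x: subtract (1/15)·f_2 from 1/3x - 2/3y - 1/3 → -4/15y^2 - 2/5y
  leading term y^2: subtract (1/27)·h_6 from -4/15y^2 - 2/5y → -37/99y
  leading term y: subtract (-37/46)·h_7 from -37/99y → 0
  remainder 0.

S(h_5,h_7): lcm = y^3. S = -y^2 - 15/11y.
  leading term y^2: subtract (5/36)·h_6 from -y^2 - 15/11y → -167/132y
  leading term y: subtract (-501/184)·h_7 from -167/132y → 0
  remainder 0.

S(h_6,h_7): lcm = y^2. S = 13/132y.
  leading term y: subtract (39/184)·h_7 from 13/132y → 0
  remainder 0.

Every S-polynomial of the final basis reduces to 0, so we have a Gröbner basis.
Inter-reduce: drop elements whose leading term is divisible by another's, tail-reduce, and make monic.
Reduced Gröbner basis: {x - 1, y}.
Label its elements g_1 = x - 1, g_2 = y.

Reduce p = 4xy - 3y^2 - 7 modulo G:
  leading term xy: subtract (4y)·g_1 from 4xy - 3y^2 - 7 → -3y^2 + 4y - 7
  leading term y^2: subtract (-3y)·g_2 from -3y^2 + 4y - 7 → 4y - 7
  leading term y: subtract (4)·g_2 from 4y - 7 → -7
  leading term 1: no divisor's leading term divides it; move -7 to the remainder.
  normal form = -7.
The normal form is nonzero, so p ∉ I. Since p minus its normal form lies in I, I + (p) = I + (r) where r = -7; decide whether this ideal is the whole ring.
Here r = -7 is a nonzero constant, hence a unit: 1 ∈ I + (p), the Gröbner basis of I + (p) is {1}, and the enlarged system has no common solution — adjoining p is inconsistent.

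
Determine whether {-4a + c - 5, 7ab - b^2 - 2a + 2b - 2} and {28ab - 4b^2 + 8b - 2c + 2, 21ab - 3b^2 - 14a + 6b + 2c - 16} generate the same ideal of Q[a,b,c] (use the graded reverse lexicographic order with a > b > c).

Equality of ideals is decidable: compute both reduced Gröbner bases (unique for the ordering) and check whether they agree.
Buchberger on the first generating set:
f_1 = -4a + c - 5, LT = a.
f_2 = 7ab - b^2 - 2a + 2b - 2, LT = ab.

S(f_1,f_2): lcm = ab. S = 1/7b^2 - 1/4bc + 2/7a + 27/28b + 2/7.
  leading term b^2: no divisor's leading term divides it; move 1/7b^2 to the remainder.
  leading term bc: no divisor's leading term divides it; move -1/4bc to the remainder.
  leading term a: subtract (-1/14)·f_1 from 2/7a + 27/28b + 2/7 → 27/28b + 1/14c - 1/14
  leading term b: no divisor's leading term divides it; move 27/28b to the remainder.
  leading term c: no divisor's leading term divides it; move 1/14c to the remainder.
  leading term 1: no divisor's leading term divides it; move -1/14 to the remainder.
  remainder 1/7b^2 - 1/4bc + 27/28b + 1/14c - 1/14 ≠ 0; add g_3 = 1/7b^2 - 1/4bc + 27/28b + 1/14c - 1/14 to the basis.

The other S-polynomials (S(f_1,g_3), S(f_2,g_3)) all reduce to 0 modulo the current basis, so we have a Gröbner basis.
Inter-reduce: drop elements whose leading term is divisible by another's, tail-reduce, and make monic.
Reduced Gröbner basis: {b^2 - 7/4bc + 27/4b + 1/2c - 1/2, a - 1/4c + 5/4}.

Buchberger on the second generating set:
h_1 = 28ab - 4b^2 + 8b - 2c + 2, LT = ab.
h_2 = 21ab - 3b^2 - 14a + 6b + 2c - 16, LT = ab.

S(h_1,h_2): lcm = ab. S = 2/3a - 1/6c + 5/6.
  leading term a: no divisor's leading term divides it; move 2/3a to the remainder.
  leading term c: no divisor's leading term divides it; move -1/6c to the remainder.
  leading term 1: no divisor's leading term divides it; move 5/6 to the remainder.
  remainder 2/3a - 1/6c + 5/6 ≠ 0; add k_3 = 2/3a - 1/6c + 5/6 to the basis.

S(h_1,k_3): lcm = ab. S = -1/7b^2 + 1/4bc - 27/28b - 1/14c + 1/14.
  leading term b^2: no divisor's leading term divides it; move -1/7b^2 to the remainder.
  leading term bc: no divisor's leading term divides it; move 1/4bc to the remainder.
  leading term b: no divisor's leading term divides it; move -27/28b to the remainder.
  leading term c: no divisor's leading term divides it; move -1/14c to the remainder.
  leading term 1: no divisor's leading term divides it; move 1/14 to the remainder.
  remainder -1/7b^2 + 1/4bc - 27/28b - 1/14c + 1/14 ≠ 0; add k_4 = -1/7b^2 + 1/4bc - 27/28b - 1/14c + 1/14 to the basis.

The other S-polynomials (S(h_2,k_3), S(h_1,k_4), S(h_2,k_4), S(k_3,k_4)) all reduce to 0 modulo the current basis, so we have a Gröbner basis.
Inter-reduce: drop elements whose leading term is divisible by another's, tail-reduce, and make monic.
Reduced Gröbner basis: {b^2 - 7/4bc + 27/4b + 1/2c - 1/2, a - 1/4c + 5/4}.

Same reduced basis, so the two generating sets span the same ideal.

Yes, the ideals are equal.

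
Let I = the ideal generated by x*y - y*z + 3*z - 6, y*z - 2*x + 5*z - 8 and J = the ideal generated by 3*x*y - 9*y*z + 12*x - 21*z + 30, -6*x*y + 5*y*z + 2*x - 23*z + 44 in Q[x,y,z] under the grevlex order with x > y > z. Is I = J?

Equality of ideals is decidable: compute both reduced Gröbner bases (unique for the ordering) and check whether they agree.
Buchberger on the first generating set:
f_1 = x*y - y*z + 3*z - 6, LT = x*y.
f_2 = y*z - 2*x + 5*z - 8, LT = y*z.

S(f_1,f_2): lcm = x*y*z. S = -y*z**2 + 2*x**2 - 5*x*z + 3*z**2 + 8*x - 6*z.
  leading term y*z**2: subtract (-z)·f_2 from -y*z**2 + 2*x**2 - 5*x*z + 3*z**2 + 8*x - 6*z → 2*x**2 - 7*x*z + 8*z**2 + 8*x - 14*z
  leading term x**2: no divisor's leading term divides it; move 2*x**2 to the remainder.
  leading term x*z: no divisor's leading term divides it; move -7*x*z to the remainder.
  leading term z**2: no divisor's leading term divides it; move 8*z**2 to the remainder.
  leading term x: no divisor's leading term divides it; move 8*x to the remainder.
  leading term z: no divisor's leading term divides it; move -14*z to the remainder.
  remainder 2*x**2 - 7*x*z + 8*z**2 + 8*x - 14*z ≠ 0; add g_3 = 2*x**2 - 7*x*z + 8*z**2 + 8*x - 14*z to the basis.

The other S-polynomials (S(f_1,g_3), S(f_2,g_3)) all reduce to 0 modulo the current basis, so we have a Gröbner basis.
Inter-reduce: drop elements whose leading term is divisible by another's, tail-reduce, and make monic.
Reduced Gröbner basis: {x**2 - 7/2*x*z + 4*z**2 + 4*x - 7*z, x*y - 2*x + 8*z - 14, y*z - 2*x + 5*z - 8}.

Buchberger on the second generating set:
h_1 = 3*x*y - 9*y*z + 12*x - 21*z + 30, LT = x*y.
h_2 = -6*x*y + 5*y*z + 2*x - 23*z + 44, LT = x*y.

S(h_1,h_2): lcm = x*y. S = -13/6*y*z + 13/3*x - 65/6*z + 52/3.
  leading term y*z: no divisor's leading term divides it; move -13/6*y*z to the remainder.
  leading term x: no divisor's leading term divides it; move 13/3*x to the remainder.
  leading term z: no divisor's leading term divides it; move -65/6*z to the remainder.
  leading term 1: no divisor's leading term divides it; move 52/3 to the remainder.
  remainder -13/6*y*z + 13/3*x - 65/6*z + 52/3 ≠ 0; add k_3 = -13/6*y*z + 13/3*x - 65/6*z + 52/3 to the basis.

S(h_1,k_3): lcm = x*y*z. S = -3*y*z**2 + 2*x**2 - x*z - 7*z**2 + 8*x + 10*z.
  leading term y*z**2: subtract (18/13*z)·k_3 from -3*y*z**2 + 2*x**2 - x*z - 7*z**2 + 8*x + 10*z → 2*x**2 - 7*x*z + 8*z**2 + 8*x - 14*z
  leading term x**2: no divisor's leading term divides it; move 2*x**2 to the remainder.
  leading term x*z: no divisor's leading term divides it; move -7*x*z to the remainder.
  leading term z**2: no divisor's leading term divides it; move 8*z**2 to the remainder.
  leading term x: no divisor's leading term divides it; move 8*x to the remainder.
  leading term z: no divisor's leading term divides it; move -14*z to the remainder.
  remainder 2*x**2 - 7*x*z + 8*z**2 + 8*x - 14*z ≠ 0; add k_4 = 2*x**2 - 7*x*z + 8*z**2 + 8*x - 14*z to the basis.

The other S-polynomials (S(h_2,k_3), S(h_1,k_4), S(h_2,k_4), S(k_3,k_4)) all reduce to 0 modulo the current basis, so we have a Gröbner basis.
Inter-reduce: drop elements whose leading term is divisible by another's, tail-reduce, and make monic.
Reduced Gröbner basis: {x**2 - 7/2*x*z + 4*z**2 + 4*x - 7*z, x*y - 2*x + 8*z - 14, y*z - 2*x + 5*z - 8}.

These coincide, so the ideals are equal.

Yes, the ideals are equal.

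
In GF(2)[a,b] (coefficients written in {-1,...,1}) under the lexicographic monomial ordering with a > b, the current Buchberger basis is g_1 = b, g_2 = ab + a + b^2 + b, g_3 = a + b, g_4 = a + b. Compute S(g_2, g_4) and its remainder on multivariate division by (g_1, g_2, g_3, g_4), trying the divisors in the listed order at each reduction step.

lcm(LM(g_2), LM(g_4)) = ab.
S = (lcm/LT(g_2))·g_2 − (lcm/LT(g_4))·g_4 = a + b.
Reduce S modulo (g_1, g_2, g_3, g_4) in that order:
  leading term a: subtract (1)·g_3 from a + b → 0
The remainder is 0, so this S-polynomial contributes no new basis element.

S(g_2, g_4) = a + b; remainder on division = 0.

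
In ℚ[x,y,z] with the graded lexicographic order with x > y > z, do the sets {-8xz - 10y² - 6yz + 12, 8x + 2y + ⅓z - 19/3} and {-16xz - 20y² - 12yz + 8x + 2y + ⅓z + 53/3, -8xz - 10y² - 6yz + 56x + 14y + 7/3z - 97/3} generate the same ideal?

Equality of ideals is decidable: compute both reduced Gröbner bases (unique for the ordering) and check whether they agree.
Buchberger on the first generating set:
f_1 = -8xz - 10y² - 6yz + 12, LT = xz.
f_2 = 8x + 2y + ⅓z - 19/3, LT = x.

S(f_1,f_2): lcm = xz. S = 5/4y² + ½yz - 1/24z² + 19/24z - 3/2.
  reduce S modulo (f_1, f_2):
  remainder 5/4y² + ½yz - 1/24z² + 19/24z - 3/2 ≠ 0; add g_3 = 5/4y² + ½yz - 1/24z² + 19/24z - 3/2 to the basis.

The other S-polynomials (S(f_1,g_3), S(f_2,g_3)) all reduce to 0 modulo the current basis, so we have a Gröbner basis.
Inter-reduce: drop elements whose leading term is divisible by another's, tail-reduce, and make monic.
Reduced Gröbner basis: {y² + ⅖yz - 1/30z² + 19/30z - 6/5, x + ¼y + 1/24z - 19/24}.

Buchberger on the second generating set:
h_1 = -16xz - 20y² - 12yz + 8x + 2y + ⅓z + 53/3, LT = xz.
h_2 = -8xz - 10y² - 6yz + 56x + 14y + 7/3z - 97/3, LT = xz.

S(h_1,h_2): lcm = xz. S = 13/2x + 13/8y + 13/48z - 247/48.
  reduce S modulo (h_1, h_2):
  remainder 13/2x + 13/8y + 13/48z - 247/48 ≠ 0; add k_3 = 13/2x + 13/8y + 13/48z - 247/48 to the basis.

S(h_1,k_3): lcm = xz. S = 5/4y² + ½yz - 1/24z² - ½x - ⅛y + 37/48z - 53/48.
  reduce S modulo (h_1, h_2, k_3):
  remainder 5/4y² + ½yz - 1/24z² + 19/24z - 3/2 ≠ 0; add k_4 = 5/4y² + ½yz - 1/24z² + 19/24z - 3/2 to the basis.

The other S-polynomials (S(h_2,k_3), S(h_1,k_4), S(h_2,k_4), S(k_3,k_4)) all reduce to 0 modulo the current basis, so we have a Gröbner basis.
Inter-reduce: drop elements whose leading term is divisible by another's, tail-reduce, and make monic.
Reduced Gröbner basis: {y² + ⅖yz - 1/30z² + 19/30z - 6/5, x + ¼y + 1/24z - 19/24}.

The two bases agree; hence the ideals are identical.

Yes, the ideals are equal.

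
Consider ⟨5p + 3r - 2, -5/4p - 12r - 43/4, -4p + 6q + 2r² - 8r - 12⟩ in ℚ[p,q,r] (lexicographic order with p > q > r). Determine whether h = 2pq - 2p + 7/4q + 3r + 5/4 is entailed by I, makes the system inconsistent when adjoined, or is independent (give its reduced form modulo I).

First compute the reduced Gröbner basis of I by Buchberger's algorithm.
f_1 = 5p + 3r - 2, LT = p.
f_2 = -5/4p - 12r - 43/4, LT = p.
f_3 = -4p + 6q + 2r² - 8r - 12, LT = p.

S(f_1,f_2): lcm = p. S = -9r - 9.
  leading term r: no divisor's leading term divides it; move -9r to the remainder.
  leading term 1: no divisor's leading term divides it; move -9 to the remainder.
  remainder -9r - 9 ≠ 0; add k_4 = -9r - 9 to the basis.

S(f_1,f_3): lcm = p. S = 3/2q + ½r² - 7/5r - 17/5.
  leading term q: no divisor's leading term divides it; move 3/2q to the remainder.
  leading term r²: subtract (-1/18r)·k_4 from ½r² - 7/5r - 17/5 → -19/10r - 17/5
  leading term r: subtract (19/90)·k_4 from -19/10r - 17/5 → -3/2
  leading term 1: no divisor's leading term divides it; move -3/2 to the remainder.
  remainder 3/2q - 3/2 ≠ 0; add k_5 = 3/2q - 3/2 to the basis.

The other S-polynomials (S(f_2,f_3), S(f_1,k_4), S(f_2,k_4), S(f_3,k_4), S(f_1,k_5), S(f_2,k_5), S(f_3,k_5), S(k_4,k_5)) all reduce to 0 modulo the current basis, so we have a Gröbner basis.
Inter-reduce: drop elements whose leading term is divisible by another's, tail-reduce, and make monic.
Reduced Gröbner basis: {p - 1, q - 1, r + 1}.
Label its elements g_1 = p - 1, g_2 = q - 1, g_3 = r + 1.

Reduce h = 2pq - 2p + 7/4q + 3r + 5/4 modulo G:
  leading term pq: subtract (2q)·g_1 from 2pq - 2p + 7/4q + 3r + 5/4 → -2p + 15/4q + 3r + 5/4
  leading term p: subtract (-2)·g_1 from -2p + 15/4q + 3r + 5/4 → 15/4q + 3r - ¾
  leading term q: subtract (15/4)·g_2 from 15/4q + 3r - ¾ → 3r + 3
  leading term r: subtract (3)·g_3 from 3r + 3 → 0
  normal form = 0.
Since the normal form is 0, h ∈ I.

2pq - 2p + 7/4q + 3r + 5/4 lies in I (it reduces to 0).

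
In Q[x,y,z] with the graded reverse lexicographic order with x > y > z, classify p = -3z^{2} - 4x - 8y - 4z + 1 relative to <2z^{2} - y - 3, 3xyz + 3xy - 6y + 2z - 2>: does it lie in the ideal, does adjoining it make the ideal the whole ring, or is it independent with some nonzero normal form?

-3z^{2} - 4x - 8y - 4z + 1 is independent of I; its normal form modulo I is -4x - \tfrac{19}{2}y - 4z - \tfrac{7}{2}.

First compute the reduced Gröbner basis of I by Buchberger's algorithm.
f_1 = 2z^{2} - y - 3, LT = z^{2}.
f_2 = 3xyz + 3xy - 6y + 2z - 2, LT = xyz.

S(f_1,f_2): lcm = xyz^{2}. S = -\tfrac{1}{2}xy^{2} - xyz - \tfrac{3}{2}xy + 2yz - \tfrac{2}{3}z^{2} + \tfrac{2}{3}z.
  leading term xy^{2}: no divisor's leading term divides it; move -\tfrac{1}{2}xy^{2} to the remainder.
  leading term xyz: subtract (-\tfrac{1}{3})·f_2 from -xyz - \tfrac{3}{2}xy + 2yz - \tfrac{2}{3}z^{2} + \tfrac{2}{3}z → -\tfrac{1}{2}xy + 2yz - \tfrac{2}{3}z^{2} - 2y + \tfrac{4}{3}z - \tfrac{2}{3}
  leading term xy: no divisor's leading term divides it; move -\tfrac{1}{2}xy to the remainder.
  leading term yz: no divisor's leading term divides it; move 2yz to the remainder.
  leading term z^{2}: subtract (-\tfrac{1}{3})·f_1 from -\tfrac{2}{3}z^{2} - 2y + \tfrac{4}{3}z - \tfrac{2}{3} → -\tfrac{7}{3}y + \tfrac{4}{3}z - \tfrac{5}{3}
  leading term y: no divisor's leading term divides it; move -\tfrac{7}{3}y to the remainder.
  leading term z: no divisor's leading term divides it; move \tfrac{4}{3}z to the remainder.
  leading term 1: no divisor's leading term divides it; move -\tfrac{5}{3} to the remainder.
  remainder -\tfrac{1}{2}xy^{2} - \tfrac{1}{2}xy + 2yz - \tfrac{7}{3}y + \tfrac{4}{3}z - \tfrac{5}{3} ≠ 0; add h_3 = -\tfrac{1}{2}xy^{2} - \tfrac{1}{2}xy + 2yz - \tfrac{7}{3}y + \tfrac{4}{3}z - \tfrac{5}{3} to the basis.

The other S-polynomials (S(f_1,h_3), S(f_2,h_3)) all reduce to 0 modulo the current basis, so we have a Gröbner basis.
Inter-reduce: drop elements whose leading term is divisible by another's, tail-reduce, and make monic.
Reduced Gröbner basis: {xy^{2} + xy - 4yz + \tfrac{14}{3}y - \tfrac{8}{3}z + \tfrac{10}{3}, xyz + xy - 2y + \tfrac{2}{3}z - \tfrac{2}{3}, z^{2} - \tfrac{1}{2}y - \tfrac{3}{2}}.
Label its elements g_1 = xy^{2} + xy - 4yz + \tfrac{14}{3}y - \tfrac{8}{3}z + \tfrac{10}{3}, g_2 = xyz + xy - 2y + \tfrac{2}{3}z - \tfrac{2}{3}, g_3 = z^{2} - \tfrac{1}{2}y - \tfrac{3}{2}.

Reduce p = -3z^{2} - 4x - 8y - 4z + 1 modulo G:
  leading term z^{2}: subtract (-3)·g_3 from -3z^{2} - 4x - 8y - 4z + 1 → -4x - \tfrac{19}{2}y - 4z - \tfrac{7}{2}
  leading term x: no divisor's leading term divides it; move -4x to the remainder.
  leading term y: no divisor's leading term divides it; move -\tfrac{19}{2}y to the remainder.
  leading term z: no divisor's leading term divides it; move -4z to the remainder.
  leading term 1: no divisor's leading term divides it; move -\tfrac{7}{2} to the remainder.
  normal form = -4x - \tfrac{19}{2}y - 4z - \tfrac{7}{2}.
The normal form is nonzero, so p ∉ I. Since p minus its normal form lies in I, I + (p) = I + (r) where r = -4x - \tfrac{19}{2}y - 4z - \tfrac{7}{2}; decide whether this ideal is the whole ring.
Run Buchberger on G together with r (pairs among the g_i already reduce to 0 since G is a Gröbner basis):
g_1 = xy^{2} + xy - 4yz + \tfrac{14}{3}y - \tfrac{8}{3}z + \tfrac{10}{3}, LT = xy^{2}.
g_2 = xyz + xy - 2y + \tfrac{2}{3}z - \tfrac{2}{3}, LT = xyz.
g_3 = z^{2} - \tfrac{1}{2}y - \tfrac{3}{2}, LT = z^{2}.
r = -4x - \tfrac{19}{2}y - 4z - \tfrac{7}{2}, LT = x.

S(g_1,r): lcm = xy^{2}. S = -\tfrac{19}{8}y^{3} - y^{2}z + xy - \tfrac{7}{8}y^{2} - 4yz + \tfrac{14}{3}y - \tfrac{8}{3}z + \tfrac{10}{3}.
  leading term y^{3}: no divisor's leading term divides it; move -\tfrac{19}{8}y^{3} to the remainder.
  leading term y^{2}z: no divisor's leading term divides it; move -y^{2}z to the remainder.
  leading term xy: subtract (-\tfrac{1}{4}y)·r from xy - \tfrac{7}{8}y^{2} - 4yz + \tfrac{14}{3}y - \tfrac{8}{3}z + \tfrac{10}{3} → -\tfrac{13}{4}y^{2} - 5yz + \tfrac{91}{24}y - \tfrac{8}{3}z + \tfrac{10}{3}
  leading term y^{2}: no divisor's leading term divides it; move -\tfrac{13}{4}y^{2} to the remainder.
  leading term yz: no divisor's leading term divides it; move -5yz to the remainder.
  leading term y: no divisor's leading term divides it; move \tfrac{91}{24}y to the remainder.
  leading term z: no divisor's leading term divides it; move -\tfrac{8}{3}z to the remainder.
  leading term 1: no divisor's leading term divides it; move \tfrac{10}{3} to the remainder.
  remainder -\tfrac{19}{8}y^{3} - y^{2}z - \tfrac{13}{4}y^{2} - 5yz + \tfrac{91}{24}y - \tfrac{8}{3}z + \tfrac{10}{3} ≠ 0; add m_5 = -\tfrac{19}{8}y^{3} - y^{2}z - \tfrac{13}{4}y^{2} - 5yz + \tfrac{91}{24}y - \tfrac{8}{3}z + \tfrac{10}{3} to the basis.

S(g_2,r): lcm = xyz. S = -\tfrac{19}{8}y^{2}z - yz^{2} + xy - \tfrac{7}{8}yz - 2y + \tfrac{2}{3}z - \tfrac{2}{3}.
  leading term y^{2}z: no divisor's leading term divides it; move -\tfrac{19}{8}y^{2}z to the remainder.
  leading term yz^{2}: subtract (-y)·g_3 from -yz^{2} + xy - \tfrac{7}{8}yz - 2y + \tfrac{2}{3}z - \tfrac{2}{3} → xy - \tfrac{1}{2}y^{2} - \tfrac{7}{8}yz - \tfrac{7}{2}y + \tfrac{2}{3}z - \tfrac{2}{3}
  leading term xy: subtract (-\tfrac{1}{4}y)·r from xy - \tfrac{1}{2}y^{2} - \tfrac{7}{8}yz - \tfrac{7}{2}y + \tfrac{2}{3}z - \tfrac{2}{3} → -\tfrac{23}{8}y^{2} - \tfrac{15}{8}yz - \tfrac{35}{8}y + \tfrac{2}{3}z - \tfrac{2}{3}
  leading term y^{2}: no divisor's leading term divides it; move -\tfrac{23}{8}y^{2} to the remainder.
  leading term yz: no divisor's leading term divides it; move -\tfrac{15}{8}yz to the remainder.
  leading term y: no divisor's leading term divides it; move -\tfrac{35}{8}y to the remainder.
  leading term z: no divisor's leading term divides it; move \tfrac{2}{3}z to the remainder.
  leading term 1: no divisor's leading term divides it; move -\tfrac{2}{3} to the remainder.
  remainder -\tfrac{19}{8}y^{2}z - \tfrac{23}{8}y^{2} - \tfrac{15}{8}yz - \tfrac{35}{8}y + \tfrac{2}{3}z - \tfrac{2}{3} ≠ 0; add m_6 = -\tfrac{19}{8}y^{2}z - \tfrac{23}{8}y^{2} - \tfrac{15}{8}yz - \tfrac{35}{8}y + \tfrac{2}{3}z - \tfrac{2}{3} to the basis.

The other S-polynomials (S(g_1,g_2), S(g_1,g_3), S(g_2,g_3), S(g_3,r), S(g_1,m_5), S(g_2,m_5), S(g_3,m_5), S(r,m_5), S(g_1,m_6), S(g_2,m_6), S(g_3,m_6), S(r,m_6), S(m_5,m_6)) all reduce to 0 modulo the current basis, so we have a Gröbner basis.
Inter-reduce: drop elements whose leading term is divisible by another's, tail-reduce, and make monic.
Reduced Gröbner basis: {y^{3} + \tfrac{310}{361}y^{2} + \tfrac{640}{361}yz - \tfrac{2569}{1083}y + \tfrac{448}{361}z - \tfrac{1648}{1083}, y^{2}z + \tfrac{23}{19}y^{2} + \tfrac{15}{19}yz + \tfrac{35}{19}y - \tfrac{16}{57}z + \tfrac{16}{57}, z^{2} - \tfrac{1}{2}y - \tfrac{3}{2}, x + \tfrac{19}{8}y + z + \tfrac{7}{8}}.
The reduced Gröbner basis of I + (p) is {y^{3} + \tfrac{310}{361}y^{2} + \tfrac{640}{361}yz - \tfrac{2569}{1083}y + \tfrac{448}{361}z - \tfrac{1648}{1083}, y^{2}z + \tfrac{23}{19}y^{2} + \tfrac{15}{19}yz + \tfrac{35}{19}y - \tfrac{16}{57}z + \tfrac{16}{57}, z^{2} - \tfrac{1}{2}y - \tfrac{3}{2}, x + \tfrac{19}{8}y + z + \tfrac{7}{8}} ≠ {1}, a proper ideal, so the enlarged system stays consistent: p is independent of I, with normal form -4x - \tfrac{19}{2}y - 4z - \tfrac{7}{2}.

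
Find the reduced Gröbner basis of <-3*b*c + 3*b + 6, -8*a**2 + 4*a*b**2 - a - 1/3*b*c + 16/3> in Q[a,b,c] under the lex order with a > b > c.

f_1 = -3*b*c + 3*b + 6, LT = b*c.
f_2 = -8*a**2 + 4*a*b**2 - a - 1/3*b*c + 16/3, LT = a**2.

The S-polynomials (S(f_1,f_2)) all reduce to 0 modulo the current basis, so we have a Gröbner basis.

G = {a**2 - 1/2*a*b**2 + 1/8*a + 1/24*b - 7/12, b*c - b - 2}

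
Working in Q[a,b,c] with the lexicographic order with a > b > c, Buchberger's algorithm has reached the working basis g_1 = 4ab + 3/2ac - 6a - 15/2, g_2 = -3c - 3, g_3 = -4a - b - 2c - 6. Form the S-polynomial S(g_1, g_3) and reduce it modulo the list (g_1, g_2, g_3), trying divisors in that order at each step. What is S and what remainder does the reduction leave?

S(g_1, g_3) = 3/8ac - 3/2a - 1/4b^2 - 1/2bc - 3/2b - 15/8; remainder on division = -1/4b^2 - 17/32b.

lcm(LM(g_1), LM(g_3)) = ab.
S = (lcm/LT(g_1))·g_1 − (lcm/LT(g_3))·g_3 = 3/8ac - 3/2a - 1/4b^2 - 1/2bc - 3/2b - 15/8.
Reduce S modulo (g_1, g_2, g_3) in that order:
  leading term ac: subtract (-1/8a)·g_2 from 3/8ac - 3/2a - 1/4b^2 - 1/2bc - 3/2b - 15/8 → -15/8a - 1/4b^2 - 1/2bc - 3/2b - 15/8
  leading term a: subtract (15/32)·g_3 from -15/8a - 1/4b^2 - 1/2bc - 3/2b - 15/8 → -1/4b^2 - 1/2bc - 33/32b + 15/16c + 15/16
  leading term b^2: no divisor's leading term divides it; move -1/4b^2 to the remainder.
  leading term bc: subtract (1/6b)·g_2 from -1/2bc - 33/32b + 15/16c + 15/16 → -17/32b + 15/16c + 15/16
  leading term b: no divisor's leading term divides it; move -17/32b to the remainder.
  leading term c: subtract (-5/16)·g_2 from 15/16c + 15/16 → 0
The remainder -1/4b^2 - 17/32b is nonzero, so it would be added as the next basis element.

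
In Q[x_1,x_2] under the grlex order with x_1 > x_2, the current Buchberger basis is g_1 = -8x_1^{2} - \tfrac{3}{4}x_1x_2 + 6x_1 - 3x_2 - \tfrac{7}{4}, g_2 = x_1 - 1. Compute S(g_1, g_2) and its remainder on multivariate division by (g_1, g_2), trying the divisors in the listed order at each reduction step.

S(g_1, g_2) = \tfrac{3}{32}x_1x_2 + \tfrac{1}{4}x_1 + \tfrac{3}{8}x_2 + \tfrac{7}{32}; remainder on division = \tfrac{15}{32}x_2 + \tfrac{15}{32}.

lcm(LM(g_1), LM(g_2)) = x_1^{2}.
S = (lcm/LT(g_1))·g_1 − (lcm/LT(g_2))·g_2 = \tfrac{3}{32}x_1x_2 + \tfrac{1}{4}x_1 + \tfrac{3}{8}x_2 + \tfrac{7}{32}.
Reduce S modulo (g_1, g_2) in that order:
  leading term x_1x_2: subtract (\tfrac{3}{32}x_2)·g_2 from \tfrac{3}{32}x_1x_2 + \tfrac{1}{4}x_1 + \tfrac{3}{8}x_2 + \tfrac{7}{32} → \tfrac{1}{4}x_1 + \tfrac{15}{32}x_2 + \tfrac{7}{32}
  leading term x_1: subtract (\tfrac{1}{4})·g_2 from \tfrac{1}{4}x_1 + \tfrac{15}{32}x_2 + \tfrac{7}{32} → \tfrac{15}{32}x_2 + \tfrac{15}{32}
  leading term x_2: no divisor's leading term divides it; move \tfrac{15}{32}x_2 to the remainder.
  leading term 1: no divisor's leading term divides it; move \tfrac{15}{32} to the remainder.
The remainder \tfrac{15}{32}x_2 + \tfrac{15}{32} is nonzero, so it would be added as the next basis element.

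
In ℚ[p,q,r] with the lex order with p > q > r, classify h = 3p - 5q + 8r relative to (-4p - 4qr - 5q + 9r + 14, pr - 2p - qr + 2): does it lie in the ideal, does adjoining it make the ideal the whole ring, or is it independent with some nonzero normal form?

First compute the reduced Gröbner basis of I by Buchberger's algorithm.
f_1 = -4p - 4qr - 5q + 9r + 14, LT = p.
f_2 = pr - 2p - qr + 2, LT = pr.

S(f_1,f_2): lcm = pr. S = 2p + qr² + 9/4qr - 9/4r² - 7/2r - 2.
  reduce S modulo (f_1, f_2):
  remainder qr² + ¼qr - 5/2q - 9/4r² + r + 5 ≠ 0; add k_3 = qr² + ¼qr - 5/2q - 9/4r² + r + 5 to the basis.

The other S-polynomials (S(f_1,k_3), S(f_2,k_3)) all reduce to 0 modulo the current basis, so we have a Gröbner basis.
Inter-reduce: drop elements whose leading term is divisible by another's, tail-reduce, and make monic.
Reduced Gröbner basis: {p + qr + 5/4q - 9/4r - 7/2, qr² + ¼qr - 5/2q - 9/4r² + r + 5}.
Label its elements g_1 = p + qr + 5/4q - 9/4r - 7/2, g_2 = qr² + ¼qr - 5/2q - 9/4r² + r + 5.

Reduce h = 3p - 5q + 8r modulo G:
  leading term p: subtract (3)·g_1 from 3p - 5q + 8r → -3qr - 35/4q + 59/4r + 21/2
  leading term qr: no divisor's leading term divides it; move -3qr to the remainder.
  leading term q: no divisor's leading term divides it; move -35/4q to the remainder.
  leading term r: no divisor's leading term divides it; move 59/4r to the remainder.
  leading term 1: no divisor's leading term divides it; move 21/2 to the remainder.
  normal form = -3qr - 35/4q + 59/4r + 21/2.
The normal form is nonzero, so h ∉ I. Since h minus its normal form lies in I, I + (h) = I + (n) where n = -3qr - 35/4q + 59/4r + 21/2; decide whether this ideal is the whole ring.
Run Buchberger on G together with n (pairs among the g_i already reduce to 0 since G is a Gröbner basis):
g_1 = p + qr + 5/4q - 9/4r - 7/2, LT = p.
g_2 = qr² + ¼qr - 5/2q - 9/4r² + r + 5, LT = qr².
n = -3qr - 35/4q + 59/4r + 21/2, LT = qr.

S(g_2,n): lcm = qr². S = -8/3qr - 5/2q + 8/3r² + 9/2r + 5.
  reduce S modulo (g_1, g_2, n):
  remainder 95/18q + 8/3r² - 155/18r - 13/3 ≠ 0; add m_4 = 95/18q + 8/3r² - 155/18r - 13/3 to the basis.

S(g_2,m_4): lcm = qr². S = ¼qr - 5/2q - 48/95r⁴ + 31/19r³ - 543/380r² + r + 5.
  reduce S modulo (g_1, g_2, n, m_4):
  remainder -48/95r⁴ + 31/19r³ + 77/380r² - 231/76r + 245/76 ≠ 0; add m_5 = -48/95r⁴ + 31/19r³ + 77/380r² - 231/76r + 245/76 to the basis.

S(n,m_4): lcm = qr. S = 35/12q - 48/95r³ + 31/19r² - 4669/1140r - 7/2.
  reduce S modulo (g_1, g_2, n, m_4, m_5):
  remainder -48/95r³ + 3/19r² + 63/95r - 21/19 ≠ 0; add m_6 = -48/95r³ + 3/19r² + 63/95r - 21/19 to the basis.

The other S-polynomials (S(g_1,g_2), S(g_1,n), S(g_1,m_4), S(g_1,m_5), S(g_2,m_5), S(n,m_5), S(m_4,m_5), S(g_1,m_6), S(g_2,m_6), S(n,m_6), S(m_4,m_6), S(m_5,m_6)) all reduce to 0 modulo the current basis, so we have a Gröbner basis.
Inter-reduce: drop elements whose leading term is divisible by another's, tail-reduce, and make monic.
Reduced Gröbner basis: {p + 16/19r² - 1/19r - 26/19, q + 48/95r² - 31/19r - 78/95, r³ - 5/16r² - 21/16r + 35/16}.
The reduced Gröbner basis of I + (h) is {p + 16/19r² - 1/19r - 26/19, q + 48/95r² - 31/19r - 78/95, r³ - 5/16r² - 21/16r + 35/16} ≠ {1}, a proper ideal, so the enlarged system stays consistent: h is independent of I, with normal form -3qr - 35/4q + 59/4r + 21/2.

The remainder on division by a Gröbner basis is unique — it is the normal form.

3p - 5q + 8r is independent of I; its normal form modulo I is -3qr - 35/4q + 59/4r + 21/2.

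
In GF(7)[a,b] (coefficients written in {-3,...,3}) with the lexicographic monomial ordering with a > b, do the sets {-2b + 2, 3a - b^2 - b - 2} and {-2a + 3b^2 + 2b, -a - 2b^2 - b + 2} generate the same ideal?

Two ideals are equal iff their reduced Gröbner bases coincide (the reduced basis is unique for a fixed ordering).
Buchberger on the first generating set:
f_1 = -2b + 2, LT = b.
f_2 = 3a - b^2 - b - 2, LT = a.

The S-polynomials (S(f_1,f_2)) all reduce to 0 modulo the current basis, so we have a Gröbner basis.
Inter-reduce: drop elements whose leading term is divisible by another's, tail-reduce, and make monic.
Reduced Gröbner basis: {a + 1, b - 1}.

Buchberger on the second generating set:
h_1 = -2a + 3b^2 + 2b, LT = a.
h_2 = -a - 2b^2 - b + 2, LT = a.

S(h_1,h_2): lcm = a. S = -2b + 2.
  reduce S modulo (h_1, h_2):
  remainder -2b + 2 ≠ 0; add k_3 = -2b + 2 to the basis.

The other S-polynomials (S(h_1,k_3), S(h_2,k_3)) all reduce to 0 modulo the current basis, so we have a Gröbner basis.
Inter-reduce: drop elements whose leading term is divisible by another's, tail-reduce, and make monic.
Reduced Gröbner basis: {a + 1, b - 1}.

The two bases agree; hence the ideals are identical.
The same test decides containment: I ⊆ J iff every generator of I reduces to 0 modulo a Gröbner basis of J.

Yes, the ideals are equal.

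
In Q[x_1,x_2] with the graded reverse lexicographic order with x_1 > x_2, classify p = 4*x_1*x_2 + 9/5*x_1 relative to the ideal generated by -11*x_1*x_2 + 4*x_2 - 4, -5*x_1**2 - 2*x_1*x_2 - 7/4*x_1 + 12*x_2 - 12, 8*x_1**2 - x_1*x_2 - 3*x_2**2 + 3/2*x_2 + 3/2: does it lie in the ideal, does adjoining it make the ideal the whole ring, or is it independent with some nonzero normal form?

4*x_1*x_2 + 9/5*x_1 lies in I (it reduces to 0).

First compute the reduced Gröbner basis of I by Buchberger's algorithm.
f_1 = -11*x_1*x_2 + 4*x_2 - 4, LT = x_1*x_2.
f_2 = -5*x_1**2 - 2*x_1*x_2 - 7/4*x_1 + 12*x_2 - 12, LT = x_1**2.
f_3 = 8*x_1**2 - x_1*x_2 - 3*x_2**2 + 3/2*x_2 + 3/2, LT = x_1**2.

S(f_1,f_2): lcm = x_1**2*x_2. S = -2/5*x_1*x_2**2 - 157/220*x_1*x_2 + 12/5*x_2**2 + 4/11*x_1 - 12/5*x_2.
  leading term x_1*x_2**2: subtract (2/55*x_2)·f_1 from -2/5*x_1*x_2**2 - 157/220*x_1*x_2 + 12/5*x_2**2 + 4/11*x_1 - 12/5*x_2 → -157/220*x_1*x_2 + 124/55*x_2**2 + 4/11*x_1 - 124/55*x_2
  leading term x_1*x_2: subtract (157/2420)·f_1 from -157/220*x_1*x_2 + 124/55*x_2**2 + 4/11*x_1 - 124/55*x_2 → 124/55*x_2**2 + 4/11*x_1 - 1521/605*x_2 + 157/605
  leading term x_2**2: no divisor's leading term divides it; move 124/55*x_2**2 to the remainder.
  leading term x_1: no divisor's leading term divides it; move 4/11*x_1 to the remainder.
  leading term x_2: no divisor's leading term divides it; move -1521/605*x_2 to the remainder.
  leading term 1: no divisor's leading term divides it; move 157/605 to the remainder.
  remainder 124/55*x_2**2 + 4/11*x_1 - 1521/605*x_2 + 157/605 ≠ 0; add h_4 = 124/55*x_2**2 + 4/11*x_1 - 1521/605*x_2 + 157/605 to the basis.

S(f_1,f_3): lcm = x_1**2*x_2. S = 1/8*x_1*x_2**2 + 3/8*x_2**3 - 4/11*x_1*x_2 - 3/16*x_2**2 + 4/11*x_1 - 3/16*x_2.
  leading term x_1*x_2**2: subtract (-1/88*x_2)·f_1 from 1/8*x_1*x_2**2 + 3/8*x_2**3 - 4/11*x_1*x_2 - 3/16*x_2**2 + 4/11*x_1 - 3/16*x_2 → 3/8*x_2**3 - 4/11*x_1*x_2 - 25/176*x_2**2 + 4/11*x_1 - 41/176*x_2
  leading term x_2**3: subtract (165/992*x_2)·h_4 from 3/8*x_2**3 - 4/11*x_1*x_2 - 25/176*x_2**2 + 4/11*x_1 - 41/176*x_2 → -1157/2728*x_1*x_2 + 3013/10912*x_2**2 + 4/11*x_1 - 3013/10912*x_2
  leading term x_1*x_2: subtract (1157/30008)·f_1 from -1157/2728*x_1*x_2 + 3013/10912*x_2**2 + 4/11*x_1 - 3013/10912*x_2 → 3013/10912*x_2**2 + 4/11*x_1 - 51655/120032*x_2 + 1157/7502
  leading term x_2**2: subtract (15065/123008)·h_4 from 3013/10912*x_2**2 + 4/11*x_1 - 51655/120032*x_2 + 1157/7502 → 9813/30752*x_1 - 165677/1353088*x_2 + 165677/1353088
  leading term x_1: no divisor's leading term divides it; move 9813/30752*x_1 to the remainder.
  leading term x_2: no divisor's leading term divides it; move -165677/1353088*x_2 to the remainder.
  leading term 1: no divisor's leading term divides it; move 165677/1353088 to the remainder.
  remainder 9813/30752*x_1 - 165677/1353088*x_2 + 165677/1353088 ≠ 0; add h_5 = 9813/30752*x_1 - 165677/1353088*x_2 + 165677/1353088 to the basis.

S(f_2,f_3): lcm = x_1**2. S = 21/40*x_1*x_2 + 3/8*x_2**2 + 7/20*x_1 - 207/80*x_2 + 177/80.
  leading term x_1*x_2: subtract (-21/440)·f_1 from 21/40*x_1*x_2 + 3/8*x_2**2 + 7/20*x_1 - 207/80*x_2 + 177/80 → 3/8*x_2**2 + 7/20*x_1 - 2109/880*x_2 + 1779/880
  leading term x_2**2: subtract (165/992)·h_4 from 3/8*x_2**2 + 7/20*x_1 - 2109/880*x_2 + 1779/880 → 359/1240*x_1 - 9813/4960*x_2 + 9813/4960
  leading term x_1: subtract (44516/49065)·h_5 from 359/1240*x_1 - 9813/4960*x_2 + 9813/4960 → -4031317/2158860*x_2 + 4031317/2158860
  leading term x_2: no divisor's leading term divides it; move -4031317/2158860*x_2 to the remainder.
  leading term 1: no divisor's leading term divides it; move 4031317/2158860 to the remainder.
  remainder -4031317/2158860*x_2 + 4031317/2158860 ≠ 0; add h_6 = -4031317/2158860*x_2 + 4031317/2158860 to the basis.

The other S-polynomials (S(f_1,h_4), S(f_2,h_4), S(f_3,h_4), S(f_1,h_5), S(f_2,h_5), S(f_3,h_5), S(h_4,h_5), S(f_1,h_6), S(f_2,h_6), S(f_3,h_6), S(h_4,h_6), S(h_5,h_6)) all reduce to 0 modulo the current basis, so we have a Gröbner basis.
Inter-reduce: drop elements whose leading term is divisible by another's, tail-reduce, and make monic.
Reduced Gröbner basis: {x_1, x_2 - 1}.
Label its elements g_1 = x_1, g_2 = x_2 - 1.

Reduce p = 4*x_1*x_2 + 9/5*x_1 modulo G:
  leading term x_1*x_2: subtract (4*x_2)·g_1 from 4*x_1*x_2 + 9/5*x_1 → 9/5*x_1
  leading term x_1: subtract (9/5)·g_1 from 9/5*x_1 → 0
  normal form = 0.
Since the normal form is 0, p ∈ I.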